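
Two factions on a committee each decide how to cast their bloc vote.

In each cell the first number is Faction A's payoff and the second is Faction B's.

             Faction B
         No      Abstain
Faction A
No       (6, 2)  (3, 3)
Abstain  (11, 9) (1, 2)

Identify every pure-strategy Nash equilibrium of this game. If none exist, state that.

The pure Nash equilibria are (No, Abstain); (Abstain, No).

Mark each player's best response to every combination of opponents' strategies; a profile where every player is best-responding is a pure Nash equilibrium.
Faction A against No: payoffs 6, 11 → best response Abstain.
Faction A against Abstain: payoffs 3, 1 → best response No.
Faction B against No: payoffs 2, 3 → best response Abstain.
Faction B against Abstain: payoffs 9, 2 → best response No.
Mutual best responses: (No, Abstain); (Abstain, No).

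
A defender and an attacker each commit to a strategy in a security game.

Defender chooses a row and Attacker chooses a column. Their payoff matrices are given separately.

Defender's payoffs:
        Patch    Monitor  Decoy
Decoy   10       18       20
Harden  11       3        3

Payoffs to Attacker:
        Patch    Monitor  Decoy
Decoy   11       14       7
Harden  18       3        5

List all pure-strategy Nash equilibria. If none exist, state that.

The pure Nash equilibria are (Decoy, Monitor); (Harden, Patch).

(Decoy, Patch): Defender can switch to Harden (10 → 11). Not NE.
(Decoy, Monitor): Defender gets 18, best alternative 3; Attacker gets 14, best alternative 11. No profitable deviation — NE.
(Decoy, Decoy): Attacker can switch to Patch (7 → 11). Not NE.
(Harden, Patch): Defender gets 11, best alternative 10; Attacker gets 18, best alternative 5. No profitable deviation — NE.
(Harden, Monitor): Defender can switch to Decoy (3 → 18). Not NE.
(Harden, Decoy): Defender can switch to Decoy (3 → 20). Not NE.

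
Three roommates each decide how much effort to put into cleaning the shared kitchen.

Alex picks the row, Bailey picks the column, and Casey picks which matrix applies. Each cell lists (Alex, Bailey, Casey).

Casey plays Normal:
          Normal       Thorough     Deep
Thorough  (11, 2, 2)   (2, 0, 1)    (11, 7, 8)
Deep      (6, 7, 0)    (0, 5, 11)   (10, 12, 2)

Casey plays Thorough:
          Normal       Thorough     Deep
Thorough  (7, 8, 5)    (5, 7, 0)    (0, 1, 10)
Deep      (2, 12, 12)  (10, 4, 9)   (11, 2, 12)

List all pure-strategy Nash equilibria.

(Thorough, Normal, Normal): Bailey can switch to Deep (2 → 7). Not NE.
(Thorough, Normal, Thorough): Alex gets 7, best alternative 2; Bailey gets 8, best alternative 7; Casey gets 5, best alternative 2. No profitable deviation — NE.
(Thorough, Thorough, Normal): Bailey can switch to Normal (0 → 2). Not NE.
(Thorough, Thorough, Thorough): Alex can switch to Deep (5 → 10). Not NE.
(Thorough, Deep, Normal): Casey can switch to Thorough (8 → 10). Not NE.
(Thorough, Deep, Thorough): Alex can switch to Deep (0 → 11). Not NE.
(Deep, Normal, Normal): Alex can switch to Thorough (6 → 11). Not NE.
(The remaining 5 profiles each have a profitable deviation by the same check.)

Pure NE: (Thorough, Normal, Thorough)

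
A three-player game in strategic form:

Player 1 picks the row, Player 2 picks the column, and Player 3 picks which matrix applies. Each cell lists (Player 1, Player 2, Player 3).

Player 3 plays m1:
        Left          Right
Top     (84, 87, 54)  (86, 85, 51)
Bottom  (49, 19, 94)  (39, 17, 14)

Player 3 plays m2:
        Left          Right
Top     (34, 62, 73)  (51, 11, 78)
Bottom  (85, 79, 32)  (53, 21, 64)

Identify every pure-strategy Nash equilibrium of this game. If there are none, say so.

This game has no pure Nash equilibrium.

(Top, Left, m1): Player 3 can switch to m2 (54 → 73). Not NE.
(Top, Left, m2): Player 1 can switch to Bottom (34 → 85). Not NE.
(Top, Right, m1): Player 2 can switch to Left (85 → 87). Not NE.
(Top, Right, m2): Player 1 can switch to Bottom (51 → 53). Not NE.
(Bottom, Left, m1): Player 1 can switch to Top (49 → 84). Not NE.
(Bottom, Left, m2): Player 3 can switch to m1 (32 → 94). Not NE.
(Bottom, Right, m1): Player 1 can switch to Top (39 → 86). Not NE.
(Bottom, Right, m2): Player 2 can switch to Left (21 → 79). Not NE.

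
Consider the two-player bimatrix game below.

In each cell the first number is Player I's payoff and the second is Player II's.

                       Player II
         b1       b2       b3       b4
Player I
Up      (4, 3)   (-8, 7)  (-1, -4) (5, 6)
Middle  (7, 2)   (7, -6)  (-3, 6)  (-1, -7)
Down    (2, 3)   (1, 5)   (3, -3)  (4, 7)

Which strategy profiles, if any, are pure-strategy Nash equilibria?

For each player, find the best response to each opponent profile; mutual best responses are the pure NE.
Player I against b1: payoffs 4, 7, 2 → best response Middle.
Player I against b2: payoffs -8, 7, 1 → best response Middle.
Player I against b3: payoffs -1, -3, 3 → best response Down.
Player I against b4: payoffs 5, -1, 4 → best response Up.
Player II against Up: payoffs 3, 7, -4, 6 → best response b2.
Player II against Middle: payoffs 2, -6, 6, -7 → best response b3.
Player II against Down: payoffs 3, 5, -3, 7 → best response b4.
No profile is a mutual best response for all players.

This game has no pure Nash equilibrium.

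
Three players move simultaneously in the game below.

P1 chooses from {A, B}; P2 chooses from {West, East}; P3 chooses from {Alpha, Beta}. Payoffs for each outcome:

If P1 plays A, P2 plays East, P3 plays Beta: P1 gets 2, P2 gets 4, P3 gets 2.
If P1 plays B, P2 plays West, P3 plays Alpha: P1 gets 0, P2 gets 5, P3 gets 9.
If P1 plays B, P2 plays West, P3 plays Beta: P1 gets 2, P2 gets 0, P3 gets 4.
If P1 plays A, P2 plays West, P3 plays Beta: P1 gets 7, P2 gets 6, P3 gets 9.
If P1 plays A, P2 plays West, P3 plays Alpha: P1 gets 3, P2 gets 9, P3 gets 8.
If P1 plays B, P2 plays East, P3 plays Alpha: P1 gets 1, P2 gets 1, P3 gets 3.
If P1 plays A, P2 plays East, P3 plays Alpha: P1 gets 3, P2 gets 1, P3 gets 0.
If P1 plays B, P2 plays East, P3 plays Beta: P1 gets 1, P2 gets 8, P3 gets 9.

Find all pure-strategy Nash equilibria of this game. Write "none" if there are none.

Check each profile: it is a Nash equilibrium iff no player can strictly gain by switching unilaterally.
(A, West, Alpha): P3 can switch to Beta (8 → 9). Not NE.
(A, West, Beta): P1 gets 7, best alternative 2; P2 gets 6, best alternative 4; P3 gets 9, best alternative 8. No profitable deviation — NE.
(A, East, Alpha): P2 can switch to West (1 → 9). Not NE.
(A, East, Beta): P2 can switch to West (4 → 6). Not NE.
(B, West, Alpha): P1 can switch to A (0 → 3). Not NE.
(B, West, Beta): P1 can switch to A (2 → 7). Not NE.
(B, East, Alpha): P1 can switch to A (1 → 3). Not NE.
(B, East, Beta): P1 can switch to A (1 → 2). Not NE.

(A, West, Beta)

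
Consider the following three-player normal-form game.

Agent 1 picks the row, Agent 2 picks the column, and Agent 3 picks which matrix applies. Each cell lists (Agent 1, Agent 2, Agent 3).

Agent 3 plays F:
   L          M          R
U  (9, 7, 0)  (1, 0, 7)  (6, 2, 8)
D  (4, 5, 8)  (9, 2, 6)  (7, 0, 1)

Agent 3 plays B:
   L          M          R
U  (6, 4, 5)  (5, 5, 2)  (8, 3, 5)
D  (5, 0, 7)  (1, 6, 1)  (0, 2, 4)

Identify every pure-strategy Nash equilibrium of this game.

There is no pure-strategy Nash equilibrium.

Agent 1 against (L, F): payoffs 9, 4 → best response U.
Agent 1 against (L, B): payoffs 6, 5 → best response U.
Agent 1 against (M, F): payoffs 1, 9 → best response D.
Agent 1 against (M, B): payoffs 5, 1 → best response U.
Agent 1 against (R, F): payoffs 6, 7 → best response D.
Agent 1 against (R, B): payoffs 8, 0 → best response U.
Agent 2 against (U, F): payoffs 7, 0, 2 → best response L.
Agent 2 against (U, B): payoffs 4, 5, 3 → best response M.
Agent 2 against (D, F): payoffs 5, 2, 0 → best response L.
Agent 2 against (D, B): payoffs 0, 6, 2 → best response M.
Agent 3 against (U, L): payoffs 0, 5 → best response B.
Agent 3 against (U, M): payoffs 7, 2 → best response F.
Agent 3 against (U, R): payoffs 8, 5 → best response F.
Agent 3 against (D, L): payoffs 8, 7 → best response F.
Agent 3 against (D, M): payoffs 6, 1 → best response F.
Agent 3 against (D, R): payoffs 1, 4 → best response B.
No profile is a mutual best response for all players.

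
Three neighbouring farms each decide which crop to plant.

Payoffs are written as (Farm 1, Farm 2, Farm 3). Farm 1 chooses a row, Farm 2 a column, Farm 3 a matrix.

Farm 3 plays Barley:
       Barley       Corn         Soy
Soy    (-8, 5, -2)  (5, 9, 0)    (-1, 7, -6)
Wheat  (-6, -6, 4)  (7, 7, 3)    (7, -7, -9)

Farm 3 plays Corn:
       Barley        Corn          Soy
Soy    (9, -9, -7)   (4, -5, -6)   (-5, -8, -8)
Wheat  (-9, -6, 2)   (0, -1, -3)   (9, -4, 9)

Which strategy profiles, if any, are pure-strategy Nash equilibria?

Farm 1 against (Barley, Barley): payoffs -8, -6 → best response Wheat.
Farm 1 against (Barley, Corn): payoffs 9, -9 → best response Soy.
Farm 1 against (Corn, Barley): payoffs 5, 7 → best response Wheat.
Farm 1 against (Corn, Corn): payoffs 4, 0 → best response Soy.
Farm 1 against (Soy, Barley): payoffs -1, 7 → best response Wheat.
Farm 1 against (Soy, Corn): payoffs -5, 9 → best response Wheat.
Farm 2 against (Soy, Barley): payoffs 5, 9, 7 → best response Corn.
Farm 2 against (Soy, Corn): payoffs -9, -5, -8 → best response Corn.
Farm 2 against (Wheat, Barley): payoffs -6, 7, -7 → best response Corn.
Farm 2 against (Wheat, Corn): payoffs -6, -1, -4 → best response Corn.
Farm 3 against (Soy, Barley): payoffs -2, -7 → best response Barley.
Farm 3 against (Soy, Corn): payoffs 0, -6 → best response Barley.
Farm 3 against (Soy, Soy): payoffs -6, -8 → best response Barley.
Farm 3 against (Wheat, Barley): payoffs 4, 2 → best response Barley.
Farm 3 against (Wheat, Corn): payoffs 3, -3 → best response Barley.
Farm 3 against (Wheat, Soy): payoffs -9, 9 → best response Corn.
Mutual best responses: (Wheat, Corn, Barley).

The unique pure-strategy Nash equilibrium is (Wheat, Corn, Barley).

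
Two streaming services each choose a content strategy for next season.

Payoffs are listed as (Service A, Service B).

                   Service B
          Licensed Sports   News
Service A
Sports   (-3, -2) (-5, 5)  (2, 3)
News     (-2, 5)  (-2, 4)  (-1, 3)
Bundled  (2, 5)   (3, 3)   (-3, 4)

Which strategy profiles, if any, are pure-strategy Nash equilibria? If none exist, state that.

The unique pure-strategy Nash equilibrium is (Bundled, Licensed).

Service A against Licensed: payoffs -3, -2, 2 → best response Bundled.
Service A against Sports: payoffs -5, -2, 3 → best response Bundled.
Service A against News: payoffs 2, -1, -3 → best response Sports.
Service B against Sports: payoffs -2, 5, 3 → best response Sports.
Service B against News: payoffs 5, 4, 3 → best response Licensed.
Service B against Bundled: payoffs 5, 3, 4 → best response Licensed.
Mutual best responses: (Bundled, Licensed).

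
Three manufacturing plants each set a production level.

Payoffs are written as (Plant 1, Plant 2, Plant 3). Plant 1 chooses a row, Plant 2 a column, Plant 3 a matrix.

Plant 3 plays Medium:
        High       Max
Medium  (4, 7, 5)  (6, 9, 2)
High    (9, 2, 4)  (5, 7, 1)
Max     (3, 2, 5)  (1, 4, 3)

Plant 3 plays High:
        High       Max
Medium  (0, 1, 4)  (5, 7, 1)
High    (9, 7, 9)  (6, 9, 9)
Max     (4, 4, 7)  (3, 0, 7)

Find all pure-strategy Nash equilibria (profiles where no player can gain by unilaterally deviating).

(Medium, Max, Medium); (High, Max, High)

For each player, find the best response to each opponent profile; mutual best responses are the pure NE.
Plant 1 against (High, Medium): payoffs 4, 9, 3 → best response High.
Plant 1 against (High, High): payoffs 0, 9, 4 → best response High.
Plant 1 against (Max, Medium): payoffs 6, 5, 1 → best response Medium.
Plant 1 against (Max, High): payoffs 5, 6, 3 → best response High.
Plant 2 against (Medium, Medium): payoffs 7, 9 → best response Max.
Plant 2 against (Medium, High): payoffs 1, 7 → best response Max.
Plant 2 against (High, Medium): payoffs 2, 7 → best response Max.
Plant 2 against (High, High): payoffs 7, 9 → best response Max.
Plant 2 against (Max, Medium): payoffs 2, 4 → best response Max.
Plant 2 against (Max, High): payoffs 4, 0 → best response High.
Plant 3 against (Medium, High): payoffs 5, 4 → best response Medium.
Plant 3 against (Medium, Max): payoffs 2, 1 → best response Medium.
Plant 3 against (High, High): payoffs 4, 9 → best response High.
Plant 3 against (High, Max): payoffs 1, 9 → best response High.
Plant 3 against (Max, High): payoffs 5, 7 → best response High.
Plant 3 against (Max, Max): payoffs 3, 7 → best response High.
Mutual best responses: (Medium, Max, Medium); (High, Max, High).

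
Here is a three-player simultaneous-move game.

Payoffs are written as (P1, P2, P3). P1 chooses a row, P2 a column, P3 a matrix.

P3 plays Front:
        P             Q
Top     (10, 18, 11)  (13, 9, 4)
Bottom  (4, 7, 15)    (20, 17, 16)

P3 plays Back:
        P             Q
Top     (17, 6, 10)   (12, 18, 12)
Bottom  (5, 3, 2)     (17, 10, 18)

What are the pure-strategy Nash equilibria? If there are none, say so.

P1 against (P, Front): payoffs 10, 4 → best response Top.
P1 against (P, Back): payoffs 17, 5 → best response Top.
P1 against (Q, Front): payoffs 13, 20 → best response Bottom.
P1 against (Q, Back): payoffs 12, 17 → best response Bottom.
P2 against (Top, Front): payoffs 18, 9 → best response P.
P2 against (Top, Back): payoffs 6, 18 → best response Q.
P2 against (Bottom, Front): payoffs 7, 17 → best response Q.
P2 against (Bottom, Back): payoffs 3, 10 → best response Q.
P3 against (Top, P): payoffs 11, 10 → best response Front.
P3 against (Top, Q): payoffs 4, 12 → best response Back.
P3 against (Bottom, P): payoffs 15, 2 → best response Front.
P3 against (Bottom, Q): payoffs 16, 18 → best response Back.
Mutual best responses: (Top, P, Front); (Bottom, Q, Back).

(Top, P, Front); (Bottom, Q, Back)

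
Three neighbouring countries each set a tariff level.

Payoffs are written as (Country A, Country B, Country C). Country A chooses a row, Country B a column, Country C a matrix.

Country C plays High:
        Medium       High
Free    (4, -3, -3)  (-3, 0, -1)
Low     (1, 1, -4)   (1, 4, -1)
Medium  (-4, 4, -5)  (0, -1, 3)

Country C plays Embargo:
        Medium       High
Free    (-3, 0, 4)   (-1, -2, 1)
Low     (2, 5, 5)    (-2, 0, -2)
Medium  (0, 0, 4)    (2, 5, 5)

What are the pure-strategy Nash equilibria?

(Low, Medium, Embargo) and (Low, High, High) and (Medium, High, Embargo)

(Free, Medium, High): Country B can switch to High (-3 → 0). Not NE.
(Free, Medium, Embargo): Country A can switch to Low (-3 → 2). Not NE.
(Free, High, High): Country A can switch to Low (-3 → 1). Not NE.
(Free, High, Embargo): Country A can switch to Medium (-1 → 2). Not NE.
(Low, Medium, High): Country A can switch to Free (1 → 4). Not NE.
(Low, Medium, Embargo): Country A gets 2, best alternative 0; Country B gets 5, best alternative 0; Country C gets 5, best alternative -4. No profitable deviation — NE.
(Low, High, High): Country A gets 1, best alternative 0; Country B gets 4, best alternative 1; Country C gets -1, best alternative -2. No profitable deviation — NE.
(Low, High, Embargo): Country A can switch to Free (-2 → -1). Not NE.
(Medium, Medium, High): Country A can switch to Free (-4 → 4). Not NE.
(Medium, Medium, Embargo): Country A can switch to Low (0 → 2). Not NE.
(Medium, High, High): Country A can switch to Low (0 → 1). Not NE.
(Medium, High, Embargo): Country A gets 2, best alternative -1; Country B gets 5, best alternative 0; Country C gets 5, best alternative 3. No profitable deviation — NE.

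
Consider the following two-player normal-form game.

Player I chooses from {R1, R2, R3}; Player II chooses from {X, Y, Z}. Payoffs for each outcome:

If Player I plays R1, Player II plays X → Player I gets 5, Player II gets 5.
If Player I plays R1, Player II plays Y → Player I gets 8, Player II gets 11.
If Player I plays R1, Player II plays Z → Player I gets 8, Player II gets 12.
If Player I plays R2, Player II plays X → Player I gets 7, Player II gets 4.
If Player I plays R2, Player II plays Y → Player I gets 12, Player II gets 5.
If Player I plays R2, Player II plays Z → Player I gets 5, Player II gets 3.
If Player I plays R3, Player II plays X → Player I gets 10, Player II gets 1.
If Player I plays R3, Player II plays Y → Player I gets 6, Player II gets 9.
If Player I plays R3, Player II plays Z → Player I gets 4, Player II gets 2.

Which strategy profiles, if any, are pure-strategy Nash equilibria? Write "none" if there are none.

The pure Nash equilibria are (R1, Z), (R2, Y).

(R1, X): Player I can switch to R2 (5 → 7). Not NE.
(R1, Y): Player I can switch to R2 (8 → 12). Not NE.
(R1, Z): Player I gets 8, best alternative 5; Player II gets 12, best alternative 11. No profitable deviation — NE.
(R2, X): Player I can switch to R3 (7 → 10). Not NE.
(R2, Y): Player I gets 12, best alternative 8; Player II gets 5, best alternative 4. No profitable deviation — NE.
(R2, Z): Player I can switch to R1 (5 → 8). Not NE.
(R3, X): Player II can switch to Y (1 → 9). Not NE.
(R3, Y): Player I can switch to R1 (6 → 8). Not NE.
(R3, Z): Player I can switch to R1 (4 → 8). Not NE.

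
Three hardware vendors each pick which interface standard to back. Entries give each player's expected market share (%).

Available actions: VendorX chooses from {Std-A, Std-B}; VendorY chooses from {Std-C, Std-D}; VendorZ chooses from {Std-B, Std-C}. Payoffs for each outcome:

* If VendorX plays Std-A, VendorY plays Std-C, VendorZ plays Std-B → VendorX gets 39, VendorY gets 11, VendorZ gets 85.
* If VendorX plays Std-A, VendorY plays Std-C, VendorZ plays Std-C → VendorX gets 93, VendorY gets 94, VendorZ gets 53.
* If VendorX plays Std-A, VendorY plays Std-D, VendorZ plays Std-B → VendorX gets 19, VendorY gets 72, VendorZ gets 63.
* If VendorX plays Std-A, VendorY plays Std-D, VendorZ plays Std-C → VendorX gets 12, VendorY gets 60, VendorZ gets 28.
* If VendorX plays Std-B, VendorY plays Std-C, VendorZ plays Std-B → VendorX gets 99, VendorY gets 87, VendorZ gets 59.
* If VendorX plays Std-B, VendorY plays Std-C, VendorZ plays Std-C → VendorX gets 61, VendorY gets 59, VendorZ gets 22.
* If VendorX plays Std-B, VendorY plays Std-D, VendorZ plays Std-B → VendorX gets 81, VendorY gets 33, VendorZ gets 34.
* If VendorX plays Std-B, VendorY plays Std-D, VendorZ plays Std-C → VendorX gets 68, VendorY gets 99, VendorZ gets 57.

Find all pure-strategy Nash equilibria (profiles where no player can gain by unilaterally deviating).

VendorX against (Std-C, Std-B): payoffs 39, 99 → best response Std-B.
VendorX against (Std-C, Std-C): payoffs 93, 61 → best response Std-A.
VendorX against (Std-D, Std-B): payoffs 19, 81 → best response Std-B.
VendorX against (Std-D, Std-C): payoffs 12, 68 → best response Std-B.
VendorY against (Std-A, Std-B): payoffs 11, 72 → best response Std-D.
VendorY against (Std-A, Std-C): payoffs 94, 60 → best response Std-C.
VendorY against (Std-B, Std-B): payoffs 87, 33 → best response Std-C.
VendorY against (Std-B, Std-C): payoffs 59, 99 → best response Std-D.
VendorZ against (Std-A, Std-C): payoffs 85, 53 → best response Std-B.
VendorZ against (Std-A, Std-D): payoffs 63, 28 → best response Std-B.
VendorZ against (Std-B, Std-C): payoffs 59, 22 → best response Std-B.
VendorZ against (Std-B, Std-D): payoffs 34, 57 → best response Std-C.
Mutual best responses: (Std-B, Std-C, Std-B); (Std-B, Std-D, Std-C).

The pure Nash equilibria are (Std-B, Std-C, Std-B); (Std-B, Std-D, Std-C).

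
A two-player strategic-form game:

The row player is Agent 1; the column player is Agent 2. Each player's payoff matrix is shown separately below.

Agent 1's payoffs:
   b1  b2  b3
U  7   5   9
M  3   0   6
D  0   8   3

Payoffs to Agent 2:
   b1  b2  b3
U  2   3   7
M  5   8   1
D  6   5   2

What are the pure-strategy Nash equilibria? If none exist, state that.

(U, b1): Agent 2 can switch to b2 (2 → 3). Not NE.
(U, b2): Agent 1 can switch to D (5 → 8). Not NE.
(U, b3): Agent 1 gets 9, best alternative 6; Agent 2 gets 7, best alternative 3. No profitable deviation — NE.
(M, b1): Agent 1 can switch to U (3 → 7). Not NE.
(M, b2): Agent 1 can switch to U (0 → 5). Not NE.
(M, b3): Agent 1 can switch to U (6 → 9). Not NE.
(D, b1): Agent 1 can switch to U (0 → 7). Not NE.
(The remaining 2 profiles each have a profitable deviation by the same check.)

The unique pure-strategy Nash equilibrium is (U, b3).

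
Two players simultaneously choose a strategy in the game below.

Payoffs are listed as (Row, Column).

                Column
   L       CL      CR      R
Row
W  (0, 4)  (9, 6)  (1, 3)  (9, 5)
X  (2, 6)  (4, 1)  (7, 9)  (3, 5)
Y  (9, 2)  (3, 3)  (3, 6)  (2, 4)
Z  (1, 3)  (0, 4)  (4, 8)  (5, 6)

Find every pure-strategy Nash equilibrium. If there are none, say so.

Row against L: payoffs 0, 2, 9, 1 → best response Y.
Row against CL: payoffs 9, 4, 3, 0 → best response W.
Row against CR: payoffs 1, 7, 3, 4 → best response X.
Row against R: payoffs 9, 3, 2, 5 → best response W.
Column against W: payoffs 4, 6, 3, 5 → best response CL.
Column against X: payoffs 6, 1, 9, 5 → best response CR.
Column against Y: payoffs 2, 3, 6, 4 → best response CR.
Column against Z: payoffs 3, 4, 8, 6 → best response CR.
Mutual best responses: (W, CL); (X, CR).

The pure Nash equilibria are (W, CL) and (X, CR).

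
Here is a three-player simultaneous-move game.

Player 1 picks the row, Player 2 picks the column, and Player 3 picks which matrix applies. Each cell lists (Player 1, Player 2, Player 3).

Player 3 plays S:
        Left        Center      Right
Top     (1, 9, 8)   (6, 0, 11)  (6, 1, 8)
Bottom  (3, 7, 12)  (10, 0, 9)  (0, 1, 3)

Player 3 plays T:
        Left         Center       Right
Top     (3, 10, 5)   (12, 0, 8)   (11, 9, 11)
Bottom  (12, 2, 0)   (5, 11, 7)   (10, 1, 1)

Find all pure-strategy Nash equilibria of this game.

For each strategy profile, look for a profitable unilateral deviation.
(Top, Left, S): Player 1 can switch to Bottom (1 → 3). Not NE.
(Top, Left, T): Player 1 can switch to Bottom (3 → 12). Not NE.
(Top, Center, S): Player 1 can switch to Bottom (6 → 10). Not NE.
(Top, Center, T): Player 2 can switch to Left (0 → 10). Not NE.
(Top, Right, S): Player 2 can switch to Left (1 → 9). Not NE.
(Top, Right, T): Player 2 can switch to Left (9 → 10). Not NE.
(Bottom, Left, S): Player 1 gets 3, best alternative 1; Player 2 gets 7, best alternative 1; Player 3 gets 12, best alternative 0. No profitable deviation — NE.
(Bottom, Left, T): Player 2 can switch to Center (2 → 11). Not NE.
(Bottom, Center, S): Player 2 can switch to Left (0 → 7). Not NE.
(Bottom, Center, T): Player 1 can switch to Top (5 → 12). Not NE.
(Bottom, Right, S): Player 1 can switch to Top (0 → 6). Not NE.
(The remaining 1 profile has a profitable deviation by the same check.)

(Bottom, Left, S)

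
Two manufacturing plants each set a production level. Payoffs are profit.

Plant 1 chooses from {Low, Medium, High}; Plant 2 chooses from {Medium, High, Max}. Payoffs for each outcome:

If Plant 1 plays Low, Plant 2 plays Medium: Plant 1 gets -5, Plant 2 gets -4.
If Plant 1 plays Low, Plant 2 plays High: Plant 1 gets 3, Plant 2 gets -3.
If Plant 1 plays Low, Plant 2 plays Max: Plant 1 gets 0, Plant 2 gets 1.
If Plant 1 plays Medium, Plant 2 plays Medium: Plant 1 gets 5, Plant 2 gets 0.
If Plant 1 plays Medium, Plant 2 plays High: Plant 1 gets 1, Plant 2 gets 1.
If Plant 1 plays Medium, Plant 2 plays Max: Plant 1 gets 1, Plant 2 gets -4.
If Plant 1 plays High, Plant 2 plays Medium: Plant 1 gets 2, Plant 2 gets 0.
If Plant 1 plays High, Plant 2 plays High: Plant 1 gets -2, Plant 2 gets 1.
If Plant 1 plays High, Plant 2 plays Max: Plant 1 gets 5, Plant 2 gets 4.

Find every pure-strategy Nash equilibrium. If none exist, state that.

(High, Max)

Check each profile: it is a Nash equilibrium iff no player can strictly gain by switching unilaterally.
(Low, Medium): Plant 1 can switch to Medium (-5 → 5). Not NE.
(Low, High): Plant 2 can switch to Max (-3 → 1). Not NE.
(Low, Max): Plant 1 can switch to Medium (0 → 1). Not NE.
(Medium, Medium): Plant 2 can switch to High (0 → 1). Not NE.
(Medium, High): Plant 1 can switch to Low (1 → 3). Not NE.
(Medium, Max): Plant 1 can switch to High (1 → 5). Not NE.
(High, Medium): Plant 1 can switch to Medium (2 → 5). Not NE.
(High, High): Plant 1 can switch to Low (-2 → 3). Not NE.
(High, Max): Plant 1 gets 5, best alternative 1; Plant 2 gets 4, best alternative 1. No profitable deviation — NE.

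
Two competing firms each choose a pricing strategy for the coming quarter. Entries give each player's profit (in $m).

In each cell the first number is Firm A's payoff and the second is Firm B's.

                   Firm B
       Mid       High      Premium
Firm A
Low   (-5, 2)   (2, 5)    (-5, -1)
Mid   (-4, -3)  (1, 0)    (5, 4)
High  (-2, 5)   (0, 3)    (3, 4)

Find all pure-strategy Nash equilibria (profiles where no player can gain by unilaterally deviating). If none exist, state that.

Pure-strategy Nash equilibria: (Low, High) and (Mid, Premium) and (High, Mid)

(Low, Mid): Firm A can switch to Mid (-5 → -4). Not NE.
(Low, High): Firm A gets 2, best alternative 1; Firm B gets 5, best alternative 2. No profitable deviation — NE.
(Low, Premium): Firm A can switch to Mid (-5 → 5). Not NE.
(Mid, Mid): Firm A can switch to High (-4 → -2). Not NE.
(Mid, High): Firm A can switch to Low (1 → 2). Not NE.
(Mid, Premium): Firm A gets 5, best alternative 3; Firm B gets 4, best alternative 0. No profitable deviation — NE.
(High, Mid): Firm A gets -2, best alternative -4; Firm B gets 5, best alternative 4. No profitable deviation — NE.
(High, High): Firm A can switch to Low (0 → 2). Not NE.
(High, Premium): Firm A can switch to Mid (3 → 5). Not NE.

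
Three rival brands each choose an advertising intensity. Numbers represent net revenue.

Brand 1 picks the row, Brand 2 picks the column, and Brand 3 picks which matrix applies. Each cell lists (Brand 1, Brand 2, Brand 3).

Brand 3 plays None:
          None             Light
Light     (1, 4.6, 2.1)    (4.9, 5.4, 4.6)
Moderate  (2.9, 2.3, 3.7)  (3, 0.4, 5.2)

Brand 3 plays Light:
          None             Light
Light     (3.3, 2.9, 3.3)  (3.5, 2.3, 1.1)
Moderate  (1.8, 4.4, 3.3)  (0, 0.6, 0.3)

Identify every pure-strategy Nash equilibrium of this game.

Pure-strategy Nash equilibria: (Light, None, Light); (Light, Light, None); (Moderate, None, None)

Brand 1 against (None, None): payoffs 1, 2.9 → best response Moderate.
Brand 1 against (None, Light): payoffs 3.3, 1.8 → best response Light.
Brand 1 against (Light, None): payoffs 4.9, 3 → best response Light.
Brand 1 against (Light, Light): payoffs 3.5, 0 → best response Light.
Brand 2 against (Light, None): payoffs 4.6, 5.4 → best response Light.
Brand 2 against (Light, Light): payoffs 2.9, 2.3 → best response None.
Brand 2 against (Moderate, None): payoffs 2.3, 0.4 → best response None.
Brand 2 against (Moderate, Light): payoffs 4.4, 0.6 → best response None.
Brand 3 against (Light, None): payoffs 2.1, 3.3 → best response Light.
Brand 3 against (Light, Light): payoffs 4.6, 1.1 → best response None.
Brand 3 against (Moderate, None): payoffs 3.7, 3.3 → best response None.
Brand 3 against (Moderate, Light): payoffs 5.2, 0.3 → best response None.
Mutual best responses: (Light, None, Light); (Light, Light, None); (Moderate, None, None).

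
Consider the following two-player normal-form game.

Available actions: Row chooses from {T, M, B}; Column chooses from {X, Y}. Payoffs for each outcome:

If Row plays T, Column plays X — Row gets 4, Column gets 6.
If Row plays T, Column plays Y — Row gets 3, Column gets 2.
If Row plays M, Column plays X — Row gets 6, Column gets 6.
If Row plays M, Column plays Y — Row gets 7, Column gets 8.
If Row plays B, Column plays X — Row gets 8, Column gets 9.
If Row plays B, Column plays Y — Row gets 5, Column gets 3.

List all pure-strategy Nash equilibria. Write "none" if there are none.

The pure Nash equilibria are (M, Y); (B, X).

(T, X): Row can switch to M (4 → 6). Not NE.
(T, Y): Row can switch to M (3 → 7). Not NE.
(M, X): Row can switch to B (6 → 8). Not NE.
(M, Y): Row gets 7, best alternative 5; Column gets 8, best alternative 6. No profitable deviation — NE.
(B, X): Row gets 8, best alternative 6; Column gets 9, best alternative 3. No profitable deviation — NE.
(B, Y): Row can switch to M (5 → 7). Not NE.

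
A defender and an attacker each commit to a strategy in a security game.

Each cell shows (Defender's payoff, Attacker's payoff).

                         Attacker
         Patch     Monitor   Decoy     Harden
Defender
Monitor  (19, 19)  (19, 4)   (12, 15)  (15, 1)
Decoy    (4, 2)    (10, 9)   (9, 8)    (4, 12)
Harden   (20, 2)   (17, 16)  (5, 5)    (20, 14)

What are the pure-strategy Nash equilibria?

Defender against Patch: payoffs 19, 4, 20 → best response Harden.
Defender against Monitor: payoffs 19, 10, 17 → best response Monitor.
Defender against Decoy: payoffs 12, 9, 5 → best response Monitor.
Defender against Harden: payoffs 15, 4, 20 → best response Harden.
Attacker against Monitor: payoffs 19, 4, 15, 1 → best response Patch.
Attacker against Decoy: payoffs 2, 9, 8, 12 → best response Harden.
Attacker against Harden: payoffs 2, 16, 5, 14 → best response Monitor.
No profile is a mutual best response for all players.

There is no pure-strategy Nash equilibrium.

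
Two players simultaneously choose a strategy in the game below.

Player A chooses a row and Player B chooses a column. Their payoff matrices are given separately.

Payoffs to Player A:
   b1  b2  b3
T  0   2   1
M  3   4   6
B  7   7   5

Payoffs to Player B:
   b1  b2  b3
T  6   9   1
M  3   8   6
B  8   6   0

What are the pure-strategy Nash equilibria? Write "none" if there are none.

Pure NE: (B, b1)

Mark each player's best response to every combination of opponents' strategies; a profile where every player is best-responding is a pure Nash equilibrium.
Player A against b1: payoffs 0, 3, 7 → best response B.
Player A against b2: payoffs 2, 4, 7 → best response B.
Player A against b3: payoffs 1, 6, 5 → best response M.
Player B against T: payoffs 6, 9, 1 → best response b2.
Player B against M: payoffs 3, 8, 6 → best response b2.
Player B against B: payoffs 8, 6, 0 → best response b1.
Mutual best responses: (B, b1).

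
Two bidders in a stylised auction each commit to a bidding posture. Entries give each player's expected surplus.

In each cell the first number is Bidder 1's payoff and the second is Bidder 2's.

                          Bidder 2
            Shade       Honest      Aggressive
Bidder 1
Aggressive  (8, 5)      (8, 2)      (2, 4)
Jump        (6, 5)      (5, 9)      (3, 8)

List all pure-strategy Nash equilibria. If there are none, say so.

For each strategy profile, look for a profitable unilateral deviation.
(Aggressive, Shade): Bidder 1 gets 8, best alternative 6; Bidder 2 gets 5, best alternative 4. No profitable deviation — NE.
(Aggressive, Honest): Bidder 2 can switch to Shade (2 → 5). Not NE.
(Aggressive, Aggressive): Bidder 1 can switch to Jump (2 → 3). Not NE.
(Jump, Shade): Bidder 1 can switch to Aggressive (6 → 8). Not NE.
(Jump, Honest): Bidder 1 can switch to Aggressive (5 → 8). Not NE.
(Jump, Aggressive): Bidder 2 can switch to Honest (8 → 9). Not NE.

Pure NE: (Aggressive, Shade)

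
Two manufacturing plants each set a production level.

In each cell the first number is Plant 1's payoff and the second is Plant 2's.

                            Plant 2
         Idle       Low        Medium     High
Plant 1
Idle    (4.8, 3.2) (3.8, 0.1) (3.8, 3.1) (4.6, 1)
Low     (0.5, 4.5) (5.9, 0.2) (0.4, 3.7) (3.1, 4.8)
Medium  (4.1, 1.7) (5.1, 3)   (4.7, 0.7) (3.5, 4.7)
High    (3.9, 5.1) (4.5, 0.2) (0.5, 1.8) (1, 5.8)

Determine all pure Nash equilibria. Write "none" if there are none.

Mark each player's best response to every combination of opponents' strategies; a profile where every player is best-responding is a pure Nash equilibrium.
Plant 1 against Idle: payoffs 4.8, 0.5, 4.1, 3.9 → best response Idle.
Plant 1 against Low: payoffs 3.8, 5.9, 5.1, 4.5 → best response Low.
Plant 1 against Medium: payoffs 3.8, 0.4, 4.7, 0.5 → best response Medium.
Plant 1 against High: payoffs 4.6, 3.1, 3.5, 1 → best response Idle.
Plant 2 against Idle: payoffs 3.2, 0.1, 3.1, 1 → best response Idle.
Plant 2 against Low: payoffs 4.5, 0.2, 3.7, 4.8 → best response High.
Plant 2 against Medium: payoffs 1.7, 3, 0.7, 4.7 → best response High.
Plant 2 against High: payoffs 5.1, 0.2, 1.8, 5.8 → best response High.
Mutual best responses: (Idle, Idle).

The unique pure-strategy Nash equilibrium is (Idle, Idle).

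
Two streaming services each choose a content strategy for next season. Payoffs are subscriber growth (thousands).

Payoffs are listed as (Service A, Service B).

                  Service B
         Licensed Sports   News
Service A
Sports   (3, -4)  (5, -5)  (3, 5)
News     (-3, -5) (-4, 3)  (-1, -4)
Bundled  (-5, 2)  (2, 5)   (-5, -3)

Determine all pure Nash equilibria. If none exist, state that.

Service A against Licensed: payoffs 3, -3, -5 → best response Sports.
Service A against Sports: payoffs 5, -4, 2 → best response Sports.
Service A against News: payoffs 3, -1, -5 → best response Sports.
Service B against Sports: payoffs -4, -5, 5 → best response News.
Service B against News: payoffs -5, 3, -4 → best response Sports.
Service B against Bundled: payoffs 2, 5, -3 → best response Sports.
Mutual best responses: (Sports, News).

The unique pure-strategy Nash equilibrium is (Sports, News).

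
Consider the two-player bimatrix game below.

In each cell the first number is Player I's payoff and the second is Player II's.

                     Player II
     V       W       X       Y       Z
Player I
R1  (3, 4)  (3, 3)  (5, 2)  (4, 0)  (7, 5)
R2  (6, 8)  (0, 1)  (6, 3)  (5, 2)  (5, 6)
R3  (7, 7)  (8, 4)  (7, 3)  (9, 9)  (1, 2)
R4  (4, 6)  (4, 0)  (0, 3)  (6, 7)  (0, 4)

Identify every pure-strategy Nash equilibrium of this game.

Mark each player's best response to every combination of opponents' strategies; a profile where every player is best-responding is a pure Nash equilibrium.
Player I against V: payoffs 3, 6, 7, 4 → best response R3.
Player I against W: payoffs 3, 0, 8, 4 → best response R3.
Player I against X: payoffs 5, 6, 7, 0 → best response R3.
Player I against Y: payoffs 4, 5, 9, 6 → best response R3.
Player I against Z: payoffs 7, 5, 1, 0 → best response R1.
Player II against R1: payoffs 4, 3, 2, 0, 5 → best response Z.
Player II against R2: payoffs 8, 1, 3, 2, 6 → best response V.
Player II against R3: payoffs 7, 4, 3, 9, 2 → best response Y.
Player II against R4: payoffs 6, 0, 3, 7, 4 → best response Y.
Mutual best responses: (R1, Z); (R3, Y).

The pure Nash equilibria are (R1, Z), (R3, Y).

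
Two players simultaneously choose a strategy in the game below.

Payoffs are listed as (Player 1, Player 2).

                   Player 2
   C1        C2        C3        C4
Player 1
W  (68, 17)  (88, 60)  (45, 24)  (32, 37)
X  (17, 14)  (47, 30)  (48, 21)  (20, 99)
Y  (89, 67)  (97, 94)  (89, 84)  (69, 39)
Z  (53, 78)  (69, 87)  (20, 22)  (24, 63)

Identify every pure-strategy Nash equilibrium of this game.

(Y, C2)

Player 1 against C1: payoffs 68, 17, 89, 53 → best response Y.
Player 1 against C2: payoffs 88, 47, 97, 69 → best response Y.
Player 1 against C3: payoffs 45, 48, 89, 20 → best response Y.
Player 1 against C4: payoffs 32, 20, 69, 24 → best response Y.
Player 2 against W: payoffs 17, 60, 24, 37 → best response C2.
Player 2 against X: payoffs 14, 30, 21, 99 → best response C4.
Player 2 against Y: payoffs 67, 94, 84, 39 → best response C2.
Player 2 against Z: payoffs 78, 87, 22, 63 → best response C2.
Mutual best responses: (Y, C2).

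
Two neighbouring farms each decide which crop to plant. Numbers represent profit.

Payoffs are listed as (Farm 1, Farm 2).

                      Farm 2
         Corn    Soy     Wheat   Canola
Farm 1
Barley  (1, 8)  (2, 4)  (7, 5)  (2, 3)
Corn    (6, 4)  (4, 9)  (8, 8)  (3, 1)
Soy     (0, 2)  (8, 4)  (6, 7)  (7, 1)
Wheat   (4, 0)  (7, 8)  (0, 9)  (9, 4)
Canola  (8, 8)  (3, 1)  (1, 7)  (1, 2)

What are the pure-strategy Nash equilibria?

Mark each player's best response to every combination of opponents' strategies; a profile where every player is best-responding is a pure Nash equilibrium.
Farm 1 against Corn: payoffs 1, 6, 0, 4, 8 → best response Canola.
Farm 1 against Soy: payoffs 2, 4, 8, 7, 3 → best response Soy.
Farm 1 against Wheat: payoffs 7, 8, 6, 0, 1 → best response Corn.
Farm 1 against Canola: payoffs 2, 3, 7, 9, 1 → best response Wheat.
Farm 2 against Barley: payoffs 8, 4, 5, 3 → best response Corn.
Farm 2 against Corn: payoffs 4, 9, 8, 1 → best response Soy.
Farm 2 against Soy: payoffs 2, 4, 7, 1 → best response Wheat.
Farm 2 against Wheat: payoffs 0, 8, 9, 4 → best response Wheat.
Farm 2 against Canola: payoffs 8, 1, 7, 2 → best response Corn.
Mutual best responses: (Canola, Corn).

The unique pure-strategy Nash equilibrium is (Canola, Corn).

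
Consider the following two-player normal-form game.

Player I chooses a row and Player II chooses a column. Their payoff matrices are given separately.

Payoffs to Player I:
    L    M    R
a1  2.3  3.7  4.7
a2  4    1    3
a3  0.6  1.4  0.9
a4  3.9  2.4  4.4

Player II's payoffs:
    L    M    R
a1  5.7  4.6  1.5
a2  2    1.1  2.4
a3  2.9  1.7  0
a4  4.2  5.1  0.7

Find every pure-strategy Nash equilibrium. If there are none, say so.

No pure-strategy Nash equilibrium.

For each player, find the best response to each opponent profile; mutual best responses are the pure NE.
Player I against L: payoffs 2.3, 4, 0.6, 3.9 → best response a2.
Player I against M: payoffs 3.7, 1, 1.4, 2.4 → best response a1.
Player I against R: payoffs 4.7, 3, 0.9, 4.4 → best response a1.
Player II against a1: payoffs 5.7, 4.6, 1.5 → best response L.
Player II against a2: payoffs 2, 1.1, 2.4 → best response R.
Player II against a3: payoffs 2.9, 1.7, 0 → best response L.
Player II against a4: payoffs 4.2, 5.1, 0.7 → best response M.
No profile is a mutual best response for all players.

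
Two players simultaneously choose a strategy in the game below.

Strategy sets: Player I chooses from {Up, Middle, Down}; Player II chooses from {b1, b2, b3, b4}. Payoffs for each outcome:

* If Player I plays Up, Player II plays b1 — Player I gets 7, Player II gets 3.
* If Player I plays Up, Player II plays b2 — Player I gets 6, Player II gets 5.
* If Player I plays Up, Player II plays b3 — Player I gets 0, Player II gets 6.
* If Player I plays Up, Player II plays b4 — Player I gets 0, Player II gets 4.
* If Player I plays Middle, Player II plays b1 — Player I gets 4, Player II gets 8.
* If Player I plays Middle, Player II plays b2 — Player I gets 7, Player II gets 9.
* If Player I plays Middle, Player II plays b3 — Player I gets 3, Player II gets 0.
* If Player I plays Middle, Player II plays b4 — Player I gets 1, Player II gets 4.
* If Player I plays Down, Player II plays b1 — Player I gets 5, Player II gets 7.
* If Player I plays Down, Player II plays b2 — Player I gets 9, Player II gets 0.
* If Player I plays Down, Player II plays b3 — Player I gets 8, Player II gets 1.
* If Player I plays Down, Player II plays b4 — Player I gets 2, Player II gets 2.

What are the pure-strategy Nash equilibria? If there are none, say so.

(Up, b1): Player II can switch to b2 (3 → 5). Not NE.
(Up, b2): Player I can switch to Middle (6 → 7). Not NE.
(Up, b3): Player I can switch to Middle (0 → 3). Not NE.
(Up, b4): Player I can switch to Middle (0 → 1). Not NE.
(Middle, b1): Player I can switch to Up (4 → 7). Not NE.
(Middle, b2): Player I can switch to Down (7 → 9). Not NE.
(The remaining 6 profiles each have a profitable deviation by the same check.)

This game has no pure Nash equilibrium.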